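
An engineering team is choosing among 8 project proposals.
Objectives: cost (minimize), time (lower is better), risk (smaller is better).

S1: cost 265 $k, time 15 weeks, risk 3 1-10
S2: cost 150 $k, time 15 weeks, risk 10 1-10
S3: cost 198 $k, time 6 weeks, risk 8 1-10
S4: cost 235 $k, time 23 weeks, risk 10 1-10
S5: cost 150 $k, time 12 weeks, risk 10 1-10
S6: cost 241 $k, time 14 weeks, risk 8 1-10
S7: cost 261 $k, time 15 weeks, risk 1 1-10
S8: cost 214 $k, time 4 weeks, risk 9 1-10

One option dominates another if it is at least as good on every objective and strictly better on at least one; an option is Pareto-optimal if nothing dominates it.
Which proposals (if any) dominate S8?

S1: worse on cost (265 vs 214).
S2: worse on time (15 vs 4).
S3: worse on time (6 vs 4).
S4: worse on cost (235 vs 214).
S5: worse on time (12 vs 4).
S6: worse on cost (241 vs 214).
S7: worse on cost (261 vs 214).
No option dominates S8.

none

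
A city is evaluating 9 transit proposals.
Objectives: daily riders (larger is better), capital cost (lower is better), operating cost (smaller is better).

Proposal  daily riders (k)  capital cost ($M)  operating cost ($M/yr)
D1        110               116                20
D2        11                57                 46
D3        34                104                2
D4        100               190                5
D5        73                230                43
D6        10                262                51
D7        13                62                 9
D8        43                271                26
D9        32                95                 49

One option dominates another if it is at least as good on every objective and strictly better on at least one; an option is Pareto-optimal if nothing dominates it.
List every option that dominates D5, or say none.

D1: daily riders 110≥73, capital cost 116≤230, operating cost 20≤43 — dominates D5.
D4: daily riders 100≥73, capital cost 190≤230, operating cost 5≤43 — dominates D5.
Others (D2, D3, D6, D7, D8, D9) are each worse than D5 on at least one objective.

D1, D4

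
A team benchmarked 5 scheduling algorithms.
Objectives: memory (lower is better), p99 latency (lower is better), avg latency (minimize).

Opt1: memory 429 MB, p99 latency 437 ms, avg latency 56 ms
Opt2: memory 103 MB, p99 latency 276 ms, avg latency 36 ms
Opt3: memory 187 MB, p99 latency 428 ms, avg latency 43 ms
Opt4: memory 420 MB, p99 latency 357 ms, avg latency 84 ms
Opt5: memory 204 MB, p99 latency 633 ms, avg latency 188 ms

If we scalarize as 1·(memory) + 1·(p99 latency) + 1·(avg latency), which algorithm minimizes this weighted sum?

Opt2

Opt1: 1·429 + 1·437 + 1·56 = 922
Opt2: 1·103 + 1·276 + 1·36 = 415
Opt3: 1·187 + 1·428 + 1·43 = 658
Opt4: 1·420 + 1·357 + 1·84 = 861
Opt5: 1·204 + 1·633 + 1·188 = 1025
Lowest: Opt2 at 415.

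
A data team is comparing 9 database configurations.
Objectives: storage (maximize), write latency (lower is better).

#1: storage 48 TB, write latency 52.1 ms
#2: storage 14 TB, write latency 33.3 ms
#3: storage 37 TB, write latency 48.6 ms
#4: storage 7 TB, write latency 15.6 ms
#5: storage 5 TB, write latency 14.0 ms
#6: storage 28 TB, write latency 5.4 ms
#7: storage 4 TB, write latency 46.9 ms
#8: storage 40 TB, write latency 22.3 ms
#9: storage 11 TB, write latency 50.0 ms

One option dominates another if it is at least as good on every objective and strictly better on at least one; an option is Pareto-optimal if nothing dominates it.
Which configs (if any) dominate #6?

#1: worse on write latency (52.1 vs 5.4).
#2: worse on storage (14 vs 28).
#3: worse on write latency (48.6 vs 5.4).
#4: worse on storage (7 vs 28).
#5: worse on storage (5 vs 28).
#7: worse on storage (4 vs 28).
#8: worse on write latency (22.3 vs 5.4).
#9: worse on storage (11 vs 28).
No option dominates #6.

none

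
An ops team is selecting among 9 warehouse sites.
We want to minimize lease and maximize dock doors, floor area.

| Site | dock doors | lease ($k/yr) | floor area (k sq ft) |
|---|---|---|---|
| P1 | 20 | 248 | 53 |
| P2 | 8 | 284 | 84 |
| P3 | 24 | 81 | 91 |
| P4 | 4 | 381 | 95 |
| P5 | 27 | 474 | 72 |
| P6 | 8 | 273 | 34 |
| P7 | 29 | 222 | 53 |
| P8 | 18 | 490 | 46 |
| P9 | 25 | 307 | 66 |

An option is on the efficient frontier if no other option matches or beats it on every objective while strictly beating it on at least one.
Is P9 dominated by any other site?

P1: worse on dock doors (20 vs 25).
P2: worse on dock doors (8 vs 25).
P3: worse on dock doors (24 vs 25).
P4: worse on dock doors (4 vs 25).
P5: worse on lease (474 vs 307).
P6: worse on dock doors (8 vs 25).
P7: worse on floor area (53 vs 66).
P8: worse on dock doors (18 vs 25).
No option is at least as good as P9 on every objective and strictly better on one.

No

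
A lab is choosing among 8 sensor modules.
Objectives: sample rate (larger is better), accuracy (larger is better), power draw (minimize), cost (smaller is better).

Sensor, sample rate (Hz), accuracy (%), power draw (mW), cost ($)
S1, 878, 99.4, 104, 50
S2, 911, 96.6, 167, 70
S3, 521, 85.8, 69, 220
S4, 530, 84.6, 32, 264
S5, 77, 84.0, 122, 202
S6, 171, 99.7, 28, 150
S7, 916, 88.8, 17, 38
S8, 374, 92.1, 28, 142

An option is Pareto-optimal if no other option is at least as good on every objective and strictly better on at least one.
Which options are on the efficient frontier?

S1, S2, S6, S7, S8

S1: not dominated.
S2: not dominated.
S3: dominated by S7 (sample rate 916≥521, accuracy 88.8≥85.8, power draw 17≤69, cost 38≤220).
S4: dominated by S7 (sample rate 916≥530, accuracy 88.8≥84.6, power draw 17≤32, cost 38≤264).
S5: dominated by S1 (sample rate 878≥77, accuracy 99.4≥84.0, power draw 104≤122, cost 50≤202).
S6: not dominated (best accuracy).
S7: not dominated (best sample rate).
S8: not dominated.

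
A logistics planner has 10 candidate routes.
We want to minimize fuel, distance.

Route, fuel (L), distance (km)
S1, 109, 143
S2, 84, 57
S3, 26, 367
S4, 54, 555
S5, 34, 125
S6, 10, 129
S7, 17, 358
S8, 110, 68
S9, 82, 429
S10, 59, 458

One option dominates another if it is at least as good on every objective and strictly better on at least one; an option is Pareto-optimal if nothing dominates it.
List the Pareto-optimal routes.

S2, S5, S6

S1: dominated by S2 (fuel 84≤109, distance 57≤143).
S2: not dominated (best distance).
S3: dominated by S6 (fuel 10≤26, distance 129≤367).
S4: dominated by S3 (fuel 26≤54, distance 367≤555).
S5: not dominated.
S6: not dominated (best fuel).
S7: dominated by S6 (fuel 10≤17, distance 129≤358).
S8: dominated by S2 (fuel 84≤110, distance 57≤68).
S9: dominated by S3 (fuel 26≤82, distance 367≤429).
S10: dominated by S3 (fuel 26≤59, distance 367≤458).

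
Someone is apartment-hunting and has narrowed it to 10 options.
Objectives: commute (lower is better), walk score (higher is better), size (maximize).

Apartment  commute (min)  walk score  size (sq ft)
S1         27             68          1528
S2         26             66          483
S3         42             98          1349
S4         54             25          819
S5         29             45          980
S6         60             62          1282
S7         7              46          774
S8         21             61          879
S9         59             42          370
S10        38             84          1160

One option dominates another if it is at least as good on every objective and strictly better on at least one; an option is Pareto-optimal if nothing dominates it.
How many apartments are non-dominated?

6

S1: not dominated (best size).
S2: not dominated.
S3: not dominated (best walk score).
S4: dominated by S1 (commute 27≤54, walk score 68≥25, size 1528≥819).
S5: dominated by S1 (commute 27≤29, walk score 68≥45, size 1528≥980).
S6: dominated by S1 (commute 27≤60, walk score 68≥62, size 1528≥1282).
S7: not dominated (best commute).
S8: not dominated.
S9: dominated by S1 (commute 27≤59, walk score 68≥42, size 1528≥370).
S10: not dominated.
Pareto-optimal: S1, S2, S3, S7, S8, S10 → 6.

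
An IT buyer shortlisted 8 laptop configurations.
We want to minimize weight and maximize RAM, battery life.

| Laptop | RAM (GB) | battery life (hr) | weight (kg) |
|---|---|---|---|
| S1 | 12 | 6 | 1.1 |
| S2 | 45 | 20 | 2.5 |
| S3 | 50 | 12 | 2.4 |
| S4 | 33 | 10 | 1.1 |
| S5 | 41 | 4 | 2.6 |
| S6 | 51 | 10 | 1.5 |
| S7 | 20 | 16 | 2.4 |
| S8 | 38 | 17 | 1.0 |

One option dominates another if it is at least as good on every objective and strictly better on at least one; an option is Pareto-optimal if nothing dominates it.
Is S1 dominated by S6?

No

S6 vs S1: S6 is worse on weight (1.5 vs 1.1), so it does not dominate S1.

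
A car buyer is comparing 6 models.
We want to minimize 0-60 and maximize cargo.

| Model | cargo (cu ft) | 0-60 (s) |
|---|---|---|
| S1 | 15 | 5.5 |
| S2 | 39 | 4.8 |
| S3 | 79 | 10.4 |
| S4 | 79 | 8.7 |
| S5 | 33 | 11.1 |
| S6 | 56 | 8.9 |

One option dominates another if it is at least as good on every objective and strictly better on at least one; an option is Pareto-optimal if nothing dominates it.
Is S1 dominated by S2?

S2 vs S1: cargo 39≥15, 0-60 4.8≤5.5 — S2 is at least as good on every objective with at least one strict improvement.

Yes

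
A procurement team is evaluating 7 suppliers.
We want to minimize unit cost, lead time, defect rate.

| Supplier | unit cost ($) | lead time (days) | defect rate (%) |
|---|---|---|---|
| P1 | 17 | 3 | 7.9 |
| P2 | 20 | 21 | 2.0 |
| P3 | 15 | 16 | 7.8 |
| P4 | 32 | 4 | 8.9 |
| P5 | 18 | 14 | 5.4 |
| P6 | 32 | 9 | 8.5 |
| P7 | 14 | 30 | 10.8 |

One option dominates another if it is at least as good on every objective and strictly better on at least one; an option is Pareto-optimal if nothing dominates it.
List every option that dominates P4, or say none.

P1

P1: unit cost 17≤32, lead time 3≤4, defect rate 7.9≤8.9 — dominates P4.
Others (P2, P3, P5, P6, P7) are each worse than P4 on at least one objective.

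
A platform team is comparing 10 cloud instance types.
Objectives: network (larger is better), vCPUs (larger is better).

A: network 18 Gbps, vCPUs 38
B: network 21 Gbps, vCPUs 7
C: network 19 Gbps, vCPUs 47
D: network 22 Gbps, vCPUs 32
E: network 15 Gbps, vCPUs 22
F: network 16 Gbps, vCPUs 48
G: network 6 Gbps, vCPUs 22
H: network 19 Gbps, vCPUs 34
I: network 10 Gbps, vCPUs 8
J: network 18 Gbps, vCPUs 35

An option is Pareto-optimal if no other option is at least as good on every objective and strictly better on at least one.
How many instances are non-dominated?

3

A: dominated by C (network 19≥18, vCPUs 47≥38).
B: dominated by D (network 22≥21, vCPUs 32≥7).
C: not dominated.
D: not dominated (best network).
E: dominated by A (network 18≥15, vCPUs 38≥22).
F: not dominated (best vCPUs).
G: dominated by A (network 18≥6, vCPUs 38≥22).
H: dominated by C (network 19≥19, vCPUs 47≥34).
I: dominated by A (network 18≥10, vCPUs 38≥8).
J: dominated by A (network 18≥18, vCPUs 38≥35).
Pareto-optimal: C, D, F → 3.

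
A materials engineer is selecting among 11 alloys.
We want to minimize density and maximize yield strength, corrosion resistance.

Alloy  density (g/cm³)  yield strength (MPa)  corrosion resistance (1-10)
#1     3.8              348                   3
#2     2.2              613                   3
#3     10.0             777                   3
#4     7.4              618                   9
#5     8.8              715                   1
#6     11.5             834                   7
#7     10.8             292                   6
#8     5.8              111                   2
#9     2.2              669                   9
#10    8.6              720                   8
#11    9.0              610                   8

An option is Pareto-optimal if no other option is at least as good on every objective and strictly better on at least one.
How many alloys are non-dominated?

4

#1: dominated by #2 (density 2.2≤3.8, yield strength 613≥348, corrosion resistance 3≥3).
#2: dominated by #9 (density 2.2≤2.2, yield strength 669≥613, corrosion resistance 9≥3).
#3: not dominated.
#4: dominated by #9 (density 2.2≤7.4, yield strength 669≥618, corrosion resistance 9≥9).
#5: dominated by #10 (density 8.6≤8.8, yield strength 720≥715, corrosion resistance 8≥1).
#6: not dominated (best yield strength).
#7: dominated by #4 (density 7.4≤10.8, yield strength 618≥292, corrosion resistance 9≥6).
#8: dominated by #1 (density 3.8≤5.8, yield strength 348≥111, corrosion resistance 3≥2).
#9: not dominated.
#10: not dominated.
#11: dominated by #4 (density 7.4≤9.0, yield strength 618≥610, corrosion resistance 9≥8).
Pareto-optimal: #3, #6, #9, #10 → 4.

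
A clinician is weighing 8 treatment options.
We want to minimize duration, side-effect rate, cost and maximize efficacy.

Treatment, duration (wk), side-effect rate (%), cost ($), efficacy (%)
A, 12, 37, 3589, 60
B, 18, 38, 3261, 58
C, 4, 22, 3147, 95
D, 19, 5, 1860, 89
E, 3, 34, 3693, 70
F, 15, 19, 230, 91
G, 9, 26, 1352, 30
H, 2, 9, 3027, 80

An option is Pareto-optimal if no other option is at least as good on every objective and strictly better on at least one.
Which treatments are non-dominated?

C, D, F, G, H

A: dominated by C (duration 4≤12, side-effect rate 22≤37, cost 3147≤3589, efficacy 95≥60).
B: dominated by C (duration 4≤18, side-effect rate 22≤38, cost 3147≤3261, efficacy 95≥58).
C: not dominated (best efficacy).
D: not dominated (best side-effect rate).
E: dominated by H (duration 2≤3, side-effect rate 9≤34, cost 3027≤3693, efficacy 80≥70).
F: not dominated (best cost).
G: not dominated.
H: not dominated (best duration).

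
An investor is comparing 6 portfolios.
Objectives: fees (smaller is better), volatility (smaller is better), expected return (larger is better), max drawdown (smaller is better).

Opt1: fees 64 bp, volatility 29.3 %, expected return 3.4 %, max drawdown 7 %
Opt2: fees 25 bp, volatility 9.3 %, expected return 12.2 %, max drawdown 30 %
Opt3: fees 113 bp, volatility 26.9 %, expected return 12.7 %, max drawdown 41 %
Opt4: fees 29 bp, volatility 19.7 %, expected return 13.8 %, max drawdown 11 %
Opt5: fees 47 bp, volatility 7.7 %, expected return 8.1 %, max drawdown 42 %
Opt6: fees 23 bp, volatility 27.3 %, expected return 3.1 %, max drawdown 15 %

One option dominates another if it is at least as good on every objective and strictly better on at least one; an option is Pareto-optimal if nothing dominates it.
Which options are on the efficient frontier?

Opt1: not dominated (best max drawdown).
Opt2: not dominated.
Opt3: dominated by Opt4 (fees 29≤113, volatility 19.7≤26.9, expected return 13.8≥12.7, max drawdown 11≤41).
Opt4: not dominated (best expected return).
Opt5: not dominated (best volatility).
Opt6: not dominated (best fees).

Opt1, Opt2, Opt4, Opt5, Opt6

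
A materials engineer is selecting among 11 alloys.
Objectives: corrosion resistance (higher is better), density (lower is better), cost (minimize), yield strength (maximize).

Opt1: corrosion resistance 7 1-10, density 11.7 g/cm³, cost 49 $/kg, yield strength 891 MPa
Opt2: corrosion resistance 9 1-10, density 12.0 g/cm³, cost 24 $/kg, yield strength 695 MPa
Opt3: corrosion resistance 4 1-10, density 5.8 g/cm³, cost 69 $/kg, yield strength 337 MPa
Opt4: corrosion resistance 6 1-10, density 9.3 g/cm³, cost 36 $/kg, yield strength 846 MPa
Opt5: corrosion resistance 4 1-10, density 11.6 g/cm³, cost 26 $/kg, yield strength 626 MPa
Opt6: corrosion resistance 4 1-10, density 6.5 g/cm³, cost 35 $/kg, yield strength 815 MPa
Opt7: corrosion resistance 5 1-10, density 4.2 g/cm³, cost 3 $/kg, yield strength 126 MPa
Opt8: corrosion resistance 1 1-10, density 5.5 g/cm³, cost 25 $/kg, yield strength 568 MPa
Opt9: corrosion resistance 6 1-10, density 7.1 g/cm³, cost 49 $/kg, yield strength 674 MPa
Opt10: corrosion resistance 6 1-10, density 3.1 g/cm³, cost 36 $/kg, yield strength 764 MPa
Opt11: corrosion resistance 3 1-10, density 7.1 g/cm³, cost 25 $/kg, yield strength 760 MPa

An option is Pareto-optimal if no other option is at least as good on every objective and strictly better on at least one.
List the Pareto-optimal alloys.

Opt1: not dominated (best yield strength).
Opt2: not dominated (best corrosion resistance).
Opt3: dominated by Opt10 (corrosion resistance 6≥4, density 3.1≤5.8, cost 36≤69, yield strength 764≥337).
Opt4: not dominated.
Opt5: not dominated.
Opt6: not dominated.
Opt7: not dominated (best cost).
Opt8: not dominated.
Opt9: dominated by Opt10 (corrosion resistance 6≥6, density 3.1≤7.1, cost 36≤49, yield strength 764≥674).
Opt10: not dominated (best density).
Opt11: not dominated.

Opt1, Opt2, Opt4, Opt5, Opt6, Opt7, Opt8, Opt10, Opt11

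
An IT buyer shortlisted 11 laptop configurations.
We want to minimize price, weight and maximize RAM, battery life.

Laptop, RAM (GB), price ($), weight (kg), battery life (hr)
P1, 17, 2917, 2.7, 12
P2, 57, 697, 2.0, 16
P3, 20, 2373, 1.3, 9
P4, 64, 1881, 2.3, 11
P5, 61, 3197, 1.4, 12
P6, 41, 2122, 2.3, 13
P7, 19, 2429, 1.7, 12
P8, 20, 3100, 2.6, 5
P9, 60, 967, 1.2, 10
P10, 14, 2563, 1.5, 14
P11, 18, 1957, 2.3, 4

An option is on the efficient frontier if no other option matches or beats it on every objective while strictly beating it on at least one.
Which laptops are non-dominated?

P2, P4, P5, P7, P9, P10

P1: dominated by P2 (RAM 57≥17, price 697≤2917, weight 2.0≤2.7, battery life 16≥12).
P2: not dominated (best price).
P3: dominated by P9 (RAM 60≥20, price 967≤2373, weight 1.2≤1.3, battery life 10≥9).
P4: not dominated (best RAM).
P5: not dominated.
P6: dominated by P2 (RAM 57≥41, price 697≤2122, weight 2.0≤2.3, battery life 16≥13).
P7: not dominated.
P8: dominated by P2 (RAM 57≥20, price 697≤3100, weight 2.0≤2.6, battery life 16≥5).
P9: not dominated (best weight).
P10: not dominated.
P11: dominated by P2 (RAM 57≥18, price 697≤1957, weight 2.0≤2.3, battery life 16≥4).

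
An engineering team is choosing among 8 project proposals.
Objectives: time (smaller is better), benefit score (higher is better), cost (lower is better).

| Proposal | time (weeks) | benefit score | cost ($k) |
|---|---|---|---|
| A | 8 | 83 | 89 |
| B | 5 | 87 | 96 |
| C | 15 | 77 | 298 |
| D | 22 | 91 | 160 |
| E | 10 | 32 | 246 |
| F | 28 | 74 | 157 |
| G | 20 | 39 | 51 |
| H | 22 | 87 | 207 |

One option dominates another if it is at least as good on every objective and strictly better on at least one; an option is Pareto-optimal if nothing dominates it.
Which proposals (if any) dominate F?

A: time 8≤28, benefit score 83≥74, cost 89≤157 — dominates F.
B: time 5≤28, benefit score 87≥74, cost 96≤157 — dominates F.
Others (C, D, E, G, H) are each worse than F on at least one objective.

A, B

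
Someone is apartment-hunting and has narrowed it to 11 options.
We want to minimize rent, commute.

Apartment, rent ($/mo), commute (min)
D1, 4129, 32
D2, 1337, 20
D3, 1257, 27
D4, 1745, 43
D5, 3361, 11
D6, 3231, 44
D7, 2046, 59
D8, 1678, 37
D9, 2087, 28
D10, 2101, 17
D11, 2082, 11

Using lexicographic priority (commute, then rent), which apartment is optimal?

D11

First minimize commute: best is 11, kept {D5, D11}.
Then minimize rent: best is 2082, kept {D11}.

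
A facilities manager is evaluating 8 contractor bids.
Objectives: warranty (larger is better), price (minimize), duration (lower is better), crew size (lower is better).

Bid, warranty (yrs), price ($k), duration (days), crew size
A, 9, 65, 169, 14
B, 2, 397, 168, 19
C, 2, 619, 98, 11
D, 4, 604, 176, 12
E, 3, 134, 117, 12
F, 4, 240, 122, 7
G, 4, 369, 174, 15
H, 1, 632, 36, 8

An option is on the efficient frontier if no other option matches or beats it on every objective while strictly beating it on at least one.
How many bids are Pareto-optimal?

A: not dominated (best warranty).
B: dominated by E (warranty 3≥2, price 134≤397, duration 117≤168, crew size 12≤19).
C: not dominated.
D: dominated by F (warranty 4≥4, price 240≤604, duration 122≤176, crew size 7≤12).
E: not dominated.
F: not dominated (best crew size).
G: dominated by A (warranty 9≥4, price 65≤369, duration 169≤174, crew size 14≤15).
H: not dominated (best duration).
Pareto-optimal: A, C, E, F, H → 5.

5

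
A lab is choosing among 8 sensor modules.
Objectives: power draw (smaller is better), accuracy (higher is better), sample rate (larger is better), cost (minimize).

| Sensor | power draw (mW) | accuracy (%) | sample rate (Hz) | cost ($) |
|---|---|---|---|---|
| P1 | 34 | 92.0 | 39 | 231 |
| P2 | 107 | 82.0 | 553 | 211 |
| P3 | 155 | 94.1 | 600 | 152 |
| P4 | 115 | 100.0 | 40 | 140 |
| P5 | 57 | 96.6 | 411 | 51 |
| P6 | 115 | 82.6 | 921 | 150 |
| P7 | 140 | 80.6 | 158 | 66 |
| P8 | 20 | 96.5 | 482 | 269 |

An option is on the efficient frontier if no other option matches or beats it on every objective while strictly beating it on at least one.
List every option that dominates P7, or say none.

P5: power draw 57≤140, accuracy 96.6≥80.6, sample rate 411≥158, cost 51≤66 — dominates P7.
Others (P1, P2, P3, P4, P6, P8) are each worse than P7 on at least one objective.

P5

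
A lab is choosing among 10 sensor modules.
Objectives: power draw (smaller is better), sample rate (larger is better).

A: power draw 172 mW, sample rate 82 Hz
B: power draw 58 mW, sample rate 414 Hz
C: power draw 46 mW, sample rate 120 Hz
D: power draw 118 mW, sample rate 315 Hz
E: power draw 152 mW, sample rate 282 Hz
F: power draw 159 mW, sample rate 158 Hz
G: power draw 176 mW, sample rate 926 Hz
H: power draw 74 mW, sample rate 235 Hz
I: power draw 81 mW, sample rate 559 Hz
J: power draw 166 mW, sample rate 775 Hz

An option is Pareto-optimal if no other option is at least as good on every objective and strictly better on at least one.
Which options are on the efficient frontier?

B, C, G, I, J

A: dominated by B (power draw 58≤172, sample rate 414≥82).
B: not dominated.
C: not dominated (best power draw).
D: dominated by B (power draw 58≤118, sample rate 414≥315).
E: dominated by B (power draw 58≤152, sample rate 414≥282).
F: dominated by B (power draw 58≤159, sample rate 414≥158).
G: not dominated (best sample rate).
H: dominated by B (power draw 58≤74, sample rate 414≥235).
I: not dominated.
J: not dominated.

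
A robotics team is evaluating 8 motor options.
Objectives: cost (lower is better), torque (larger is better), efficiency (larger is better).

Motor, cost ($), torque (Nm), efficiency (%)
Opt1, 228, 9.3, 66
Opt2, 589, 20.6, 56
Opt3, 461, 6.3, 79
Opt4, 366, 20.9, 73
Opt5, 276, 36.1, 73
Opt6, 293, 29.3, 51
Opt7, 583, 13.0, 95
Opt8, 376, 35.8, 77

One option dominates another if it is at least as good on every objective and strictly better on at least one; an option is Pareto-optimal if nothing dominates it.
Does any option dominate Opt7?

No

Opt1: worse on torque (9.3 vs 13.0).
Opt2: worse on cost (589 vs 583).
Opt3: worse on torque (6.3 vs 13.0).
Opt4: worse on efficiency (73 vs 95).
Opt5: worse on efficiency (73 vs 95).
Opt6: worse on efficiency (51 vs 95).
Opt8: worse on efficiency (77 vs 95).
No option is at least as good as Opt7 on every objective and strictly better on one.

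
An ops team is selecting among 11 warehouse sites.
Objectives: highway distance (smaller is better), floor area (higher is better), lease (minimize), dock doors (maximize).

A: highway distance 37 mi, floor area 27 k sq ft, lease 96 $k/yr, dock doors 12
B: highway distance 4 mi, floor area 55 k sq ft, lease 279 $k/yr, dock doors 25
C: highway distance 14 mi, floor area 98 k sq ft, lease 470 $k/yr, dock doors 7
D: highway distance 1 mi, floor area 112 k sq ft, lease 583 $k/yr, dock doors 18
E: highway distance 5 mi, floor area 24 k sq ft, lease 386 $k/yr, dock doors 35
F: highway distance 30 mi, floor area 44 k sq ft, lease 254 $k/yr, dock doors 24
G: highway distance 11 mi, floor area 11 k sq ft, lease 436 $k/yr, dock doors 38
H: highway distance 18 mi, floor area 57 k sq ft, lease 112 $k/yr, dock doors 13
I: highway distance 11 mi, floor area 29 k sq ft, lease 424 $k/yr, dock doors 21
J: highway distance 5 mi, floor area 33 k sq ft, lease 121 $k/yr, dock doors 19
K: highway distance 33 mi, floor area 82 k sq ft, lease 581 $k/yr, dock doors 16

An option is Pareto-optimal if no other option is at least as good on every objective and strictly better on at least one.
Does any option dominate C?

No

A: worse on highway distance (37 vs 14).
B: worse on floor area (55 vs 98).
D: worse on lease (583 vs 470).
E: worse on floor area (24 vs 98).
F: worse on highway distance (30 vs 14).
G: worse on floor area (11 vs 98).
H: worse on highway distance (18 vs 14).
I: worse on floor area (29 vs 98).
J: worse on floor area (33 vs 98).
K: worse on highway distance (33 vs 14).
No option is at least as good as C on every objective and strictly better on one.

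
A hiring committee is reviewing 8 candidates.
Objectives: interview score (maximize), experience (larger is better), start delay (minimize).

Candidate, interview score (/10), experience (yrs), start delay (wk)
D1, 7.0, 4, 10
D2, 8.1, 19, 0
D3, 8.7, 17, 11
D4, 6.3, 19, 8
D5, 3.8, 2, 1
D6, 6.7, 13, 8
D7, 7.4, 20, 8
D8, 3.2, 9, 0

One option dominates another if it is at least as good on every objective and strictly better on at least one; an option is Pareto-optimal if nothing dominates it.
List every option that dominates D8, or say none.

D2: interview score 8.1≥3.2, experience 19≥9, start delay 0≤0 — dominates D8.
Others (D1, D3, D4, D5, D6, D7) are each worse than D8 on at least one objective.

D2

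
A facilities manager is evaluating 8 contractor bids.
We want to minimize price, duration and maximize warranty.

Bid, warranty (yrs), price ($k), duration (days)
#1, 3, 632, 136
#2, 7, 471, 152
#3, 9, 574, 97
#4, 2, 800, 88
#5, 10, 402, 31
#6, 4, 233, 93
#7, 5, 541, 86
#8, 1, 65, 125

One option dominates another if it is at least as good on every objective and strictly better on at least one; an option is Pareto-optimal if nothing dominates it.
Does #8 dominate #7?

No

#8 vs #7: #8 is worse on warranty (1 vs 5), so it does not dominate #7.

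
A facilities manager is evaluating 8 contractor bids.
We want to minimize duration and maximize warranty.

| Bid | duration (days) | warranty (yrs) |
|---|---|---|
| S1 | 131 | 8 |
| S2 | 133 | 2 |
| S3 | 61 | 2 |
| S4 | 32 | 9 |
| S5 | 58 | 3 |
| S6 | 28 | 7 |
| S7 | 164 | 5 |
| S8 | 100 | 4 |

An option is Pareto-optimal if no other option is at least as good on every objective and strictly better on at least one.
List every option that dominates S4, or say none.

none

S1: worse on duration (131 vs 32).
S2: worse on duration (133 vs 32).
S3: worse on duration (61 vs 32).
S5: worse on duration (58 vs 32).
S6: worse on warranty (7 vs 9).
S7: worse on duration (164 vs 32).
S8: worse on duration (100 vs 32).
No option dominates S4.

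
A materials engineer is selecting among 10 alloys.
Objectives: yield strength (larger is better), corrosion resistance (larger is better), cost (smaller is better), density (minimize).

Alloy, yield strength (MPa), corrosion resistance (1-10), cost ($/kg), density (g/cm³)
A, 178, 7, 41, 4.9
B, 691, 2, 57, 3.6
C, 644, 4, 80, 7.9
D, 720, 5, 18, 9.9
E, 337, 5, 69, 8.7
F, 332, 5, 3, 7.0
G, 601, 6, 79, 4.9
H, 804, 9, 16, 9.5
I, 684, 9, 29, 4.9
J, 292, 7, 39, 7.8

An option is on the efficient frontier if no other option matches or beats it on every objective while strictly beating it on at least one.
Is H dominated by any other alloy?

A: worse on yield strength (178 vs 804).
B: worse on yield strength (691 vs 804).
C: worse on yield strength (644 vs 804).
D: worse on yield strength (720 vs 804).
E: worse on yield strength (337 vs 804).
F: worse on yield strength (332 vs 804).
G: worse on yield strength (601 vs 804).
I: worse on yield strength (684 vs 804).
J: worse on yield strength (292 vs 804).
No option is at least as good as H on every objective and strictly better on one.

No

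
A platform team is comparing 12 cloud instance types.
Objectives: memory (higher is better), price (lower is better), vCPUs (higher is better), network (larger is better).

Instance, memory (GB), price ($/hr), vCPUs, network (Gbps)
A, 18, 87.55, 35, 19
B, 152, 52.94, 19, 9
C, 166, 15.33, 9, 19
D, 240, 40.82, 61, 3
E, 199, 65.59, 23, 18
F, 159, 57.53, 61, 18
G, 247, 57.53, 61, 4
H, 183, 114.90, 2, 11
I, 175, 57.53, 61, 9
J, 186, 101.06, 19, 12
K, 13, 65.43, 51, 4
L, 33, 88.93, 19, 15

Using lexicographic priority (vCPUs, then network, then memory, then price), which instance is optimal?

First maximize vCPUs: best is 61, kept {D, F, G, I}.
Then maximize network: best is 18, kept {F}.

F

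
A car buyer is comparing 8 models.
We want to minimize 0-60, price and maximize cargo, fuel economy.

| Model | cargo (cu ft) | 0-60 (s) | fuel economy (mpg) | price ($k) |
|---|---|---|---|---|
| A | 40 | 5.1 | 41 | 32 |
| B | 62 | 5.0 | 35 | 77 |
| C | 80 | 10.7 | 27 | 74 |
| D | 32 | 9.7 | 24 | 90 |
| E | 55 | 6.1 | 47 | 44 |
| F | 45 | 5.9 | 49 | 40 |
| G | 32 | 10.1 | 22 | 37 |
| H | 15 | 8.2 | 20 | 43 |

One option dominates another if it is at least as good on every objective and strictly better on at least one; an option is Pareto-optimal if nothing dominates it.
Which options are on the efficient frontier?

A, B, C, E, F

A: not dominated (best price).
B: not dominated (best 0-60).
C: not dominated (best cargo).
D: dominated by A (cargo 40≥32, 0-60 5.1≤9.7, fuel economy 41≥24, price 32≤90).
E: not dominated.
F: not dominated (best fuel economy).
G: dominated by A (cargo 40≥32, 0-60 5.1≤10.1, fuel economy 41≥22, price 32≤37).
H: dominated by A (cargo 40≥15, 0-60 5.1≤8.2, fuel economy 41≥20, price 32≤43).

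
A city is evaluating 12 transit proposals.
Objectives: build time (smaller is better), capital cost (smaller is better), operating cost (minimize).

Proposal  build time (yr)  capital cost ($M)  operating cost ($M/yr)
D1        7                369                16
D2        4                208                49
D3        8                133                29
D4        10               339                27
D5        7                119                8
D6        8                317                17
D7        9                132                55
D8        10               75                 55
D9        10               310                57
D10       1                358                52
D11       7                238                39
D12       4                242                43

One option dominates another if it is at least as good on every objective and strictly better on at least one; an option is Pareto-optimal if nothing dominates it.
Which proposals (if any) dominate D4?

D5, D6

D5: build time 7≤10, capital cost 119≤339, operating cost 8≤27 — dominates D4.
D6: build time 8≤10, capital cost 317≤339, operating cost 17≤27 — dominates D4.
Others (D1, D2, D3, D7, D8, D9, D10, D11, D12) are each worse than D4 on at least one objective.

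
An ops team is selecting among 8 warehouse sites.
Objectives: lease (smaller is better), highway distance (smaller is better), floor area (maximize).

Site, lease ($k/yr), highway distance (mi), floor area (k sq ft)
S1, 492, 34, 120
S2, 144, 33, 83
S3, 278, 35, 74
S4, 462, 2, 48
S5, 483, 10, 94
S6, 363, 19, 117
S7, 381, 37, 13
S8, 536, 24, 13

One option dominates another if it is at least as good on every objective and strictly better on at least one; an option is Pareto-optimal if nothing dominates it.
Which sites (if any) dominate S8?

S4, S5, S6

S4: lease 462≤536, highway distance 2≤24, floor area 48≥13 — dominates S8.
S5: lease 483≤536, highway distance 10≤24, floor area 94≥13 — dominates S8.
S6: lease 363≤536, highway distance 19≤24, floor area 117≥13 — dominates S8.
Others (S1, S2, S3, S7) are each worse than S8 on at least one objective.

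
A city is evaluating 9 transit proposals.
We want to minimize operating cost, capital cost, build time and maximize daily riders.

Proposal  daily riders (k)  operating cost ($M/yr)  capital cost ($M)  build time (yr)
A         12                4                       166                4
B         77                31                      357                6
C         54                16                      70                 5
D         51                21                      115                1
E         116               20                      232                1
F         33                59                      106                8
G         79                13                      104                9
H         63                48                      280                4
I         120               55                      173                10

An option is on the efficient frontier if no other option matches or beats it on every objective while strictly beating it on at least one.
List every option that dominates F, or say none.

C

C: daily riders 54≥33, operating cost 16≤59, capital cost 70≤106, build time 5≤8 — dominates F.
Others (A, B, D, E, G, H, I) are each worse than F on at least one objective.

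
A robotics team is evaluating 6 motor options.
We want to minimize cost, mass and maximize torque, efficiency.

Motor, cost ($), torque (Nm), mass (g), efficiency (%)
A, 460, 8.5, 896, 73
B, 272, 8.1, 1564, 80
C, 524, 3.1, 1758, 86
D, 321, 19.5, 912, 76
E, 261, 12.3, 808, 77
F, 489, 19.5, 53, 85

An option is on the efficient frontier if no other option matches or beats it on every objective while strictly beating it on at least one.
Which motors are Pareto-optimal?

A: dominated by E (cost 261≤460, torque 12.3≥8.5, mass 808≤896, efficiency 77≥73).
B: not dominated.
C: not dominated (best efficiency).
D: not dominated.
E: not dominated (best cost).
F: not dominated (best mass).

B, C, D, E, F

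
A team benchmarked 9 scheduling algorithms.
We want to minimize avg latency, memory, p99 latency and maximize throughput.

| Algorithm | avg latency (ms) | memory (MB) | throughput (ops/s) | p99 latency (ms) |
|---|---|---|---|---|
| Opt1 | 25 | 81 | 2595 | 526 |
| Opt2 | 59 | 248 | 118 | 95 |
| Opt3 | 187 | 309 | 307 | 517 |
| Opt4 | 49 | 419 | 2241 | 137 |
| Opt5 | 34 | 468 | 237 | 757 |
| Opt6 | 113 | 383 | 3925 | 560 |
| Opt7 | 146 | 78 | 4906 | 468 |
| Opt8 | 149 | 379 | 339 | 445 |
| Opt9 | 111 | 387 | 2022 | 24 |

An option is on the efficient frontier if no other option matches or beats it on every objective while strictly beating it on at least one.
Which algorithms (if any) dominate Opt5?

Opt1

Opt1: avg latency 25≤34, memory 81≤468, throughput 2595≥237, p99 latency 526≤757 — dominates Opt5.
Others (Opt2, Opt3, Opt4, Opt6, Opt7, Opt8, Opt9) are each worse than Opt5 on at least one objective.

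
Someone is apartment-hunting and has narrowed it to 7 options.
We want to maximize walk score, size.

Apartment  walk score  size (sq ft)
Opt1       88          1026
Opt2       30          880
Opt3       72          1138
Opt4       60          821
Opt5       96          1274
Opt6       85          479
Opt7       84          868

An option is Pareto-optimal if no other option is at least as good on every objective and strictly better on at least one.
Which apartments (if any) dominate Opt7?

Opt1: walk score 88≥84, size 1026≥868 — dominates Opt7.
Opt5: walk score 96≥84, size 1274≥868 — dominates Opt7.
Others (Opt2, Opt3, Opt4, Opt6) are each worse than Opt7 on at least one objective.

Opt1, Opt5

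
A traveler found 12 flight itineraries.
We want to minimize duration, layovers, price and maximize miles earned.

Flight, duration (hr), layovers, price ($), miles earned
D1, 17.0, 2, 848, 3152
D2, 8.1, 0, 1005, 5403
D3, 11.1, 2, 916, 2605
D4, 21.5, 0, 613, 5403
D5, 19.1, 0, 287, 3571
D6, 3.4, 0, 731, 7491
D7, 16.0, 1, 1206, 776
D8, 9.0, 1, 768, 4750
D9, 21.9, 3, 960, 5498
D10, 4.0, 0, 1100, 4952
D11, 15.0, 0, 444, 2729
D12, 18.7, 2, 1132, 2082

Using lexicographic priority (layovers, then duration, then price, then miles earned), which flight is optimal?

D6

First minimize layovers: best is 0, kept {D2, D4, D5, D6, D10, D11}.
Then minimize duration: best is 3.4, kept {D6}.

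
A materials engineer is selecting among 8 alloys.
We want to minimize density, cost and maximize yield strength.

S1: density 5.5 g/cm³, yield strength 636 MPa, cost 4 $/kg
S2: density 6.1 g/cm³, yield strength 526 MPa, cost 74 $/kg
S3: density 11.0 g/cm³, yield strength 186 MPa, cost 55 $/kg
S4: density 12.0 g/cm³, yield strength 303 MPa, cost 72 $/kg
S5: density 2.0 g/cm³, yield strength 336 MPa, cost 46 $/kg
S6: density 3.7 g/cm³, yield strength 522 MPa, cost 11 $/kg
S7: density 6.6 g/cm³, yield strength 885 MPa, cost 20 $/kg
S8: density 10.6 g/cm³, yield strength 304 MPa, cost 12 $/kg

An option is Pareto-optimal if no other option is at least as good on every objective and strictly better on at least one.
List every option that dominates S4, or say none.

S1: density 5.5≤12.0, yield strength 636≥303, cost 4≤72 — dominates S4.
S5: density 2.0≤12.0, yield strength 336≥303, cost 46≤72 — dominates S4.
S6: density 3.7≤12.0, yield strength 522≥303, cost 11≤72 — dominates S4.
S7: density 6.6≤12.0, yield strength 885≥303, cost 20≤72 — dominates S4.
S8: density 10.6≤12.0, yield strength 304≥303, cost 12≤72 — dominates S4.
Others (S2, S3) are each worse than S4 on at least one objective.

S1, S5, S6, S7, S8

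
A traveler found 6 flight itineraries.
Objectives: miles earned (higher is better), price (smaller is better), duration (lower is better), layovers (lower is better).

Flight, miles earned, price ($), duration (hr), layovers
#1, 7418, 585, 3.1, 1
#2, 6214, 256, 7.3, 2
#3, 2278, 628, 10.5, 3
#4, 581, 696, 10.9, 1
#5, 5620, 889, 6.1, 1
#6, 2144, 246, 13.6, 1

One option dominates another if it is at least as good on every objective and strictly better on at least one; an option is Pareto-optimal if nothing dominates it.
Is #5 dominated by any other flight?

#1 vs #5: miles earned 7418≥5620, price 585≤889, duration 3.1≤6.1, layovers 1≤1 — #1 is at least as good on every objective and strictly better on at least one, so #1 dominates #5.

Yes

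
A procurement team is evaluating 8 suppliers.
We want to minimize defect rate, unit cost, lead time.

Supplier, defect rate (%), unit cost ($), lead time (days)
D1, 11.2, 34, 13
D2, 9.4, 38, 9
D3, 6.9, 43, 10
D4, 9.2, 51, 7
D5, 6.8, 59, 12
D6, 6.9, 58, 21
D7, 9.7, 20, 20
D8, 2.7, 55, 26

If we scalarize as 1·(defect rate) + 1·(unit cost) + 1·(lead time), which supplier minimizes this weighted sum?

D7

D1: 1·11.2 + 1·34 + 1·13 = 58.2
D2: 1·9.4 + 1·38 + 1·9 = 56.4
D3: 1·6.9 + 1·43 + 1·10 = 59.9
D4: 1·9.2 + 1·51 + 1·7 = 67.2
D5: 1·6.8 + 1·59 + 1·12 = 77.8
D6: 1·6.9 + 1·58 + 1·21 = 85.9
D7: 1·9.7 + 1·20 + 1·20 = 49.7
D8: 1·2.7 + 1·55 + 1·26 = 83.7
Lowest: D7 at 49.7.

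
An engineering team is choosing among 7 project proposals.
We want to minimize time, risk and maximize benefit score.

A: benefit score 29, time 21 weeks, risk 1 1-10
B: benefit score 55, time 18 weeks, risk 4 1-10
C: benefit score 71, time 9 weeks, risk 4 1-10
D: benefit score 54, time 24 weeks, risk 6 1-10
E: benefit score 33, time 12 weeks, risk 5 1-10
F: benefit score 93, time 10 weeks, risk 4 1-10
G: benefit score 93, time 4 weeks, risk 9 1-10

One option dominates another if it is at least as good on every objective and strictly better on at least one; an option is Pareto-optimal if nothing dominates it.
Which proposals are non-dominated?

A: not dominated (best risk).
B: dominated by C (benefit score 71≥55, time 9≤18, risk 4≤4).
C: not dominated.
D: dominated by B (benefit score 55≥54, time 18≤24, risk 4≤6).
E: dominated by C (benefit score 71≥33, time 9≤12, risk 4≤5).
F: not dominated.
G: not dominated (best time).

A, C, F, G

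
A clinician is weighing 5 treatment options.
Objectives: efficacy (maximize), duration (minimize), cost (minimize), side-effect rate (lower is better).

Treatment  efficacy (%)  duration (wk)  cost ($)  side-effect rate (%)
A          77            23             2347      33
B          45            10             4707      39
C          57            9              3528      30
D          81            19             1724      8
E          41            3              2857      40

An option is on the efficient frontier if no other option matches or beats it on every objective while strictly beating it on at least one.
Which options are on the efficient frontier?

C, D, E

A: dominated by D (efficacy 81≥77, duration 19≤23, cost 1724≤2347, side-effect rate 8≤33).
B: dominated by C (efficacy 57≥45, duration 9≤10, cost 3528≤4707, side-effect rate 30≤39).
C: not dominated.
D: not dominated (best efficacy).
E: not dominated (best duration).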